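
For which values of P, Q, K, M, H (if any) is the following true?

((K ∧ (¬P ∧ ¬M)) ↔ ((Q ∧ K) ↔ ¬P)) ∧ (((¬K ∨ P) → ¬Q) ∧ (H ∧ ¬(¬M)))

P=F; Q=F; K=T; M=T; H=T

  (K ∧ (¬P ∧ ¬M)) ↔ ((Q ∧ K) ↔ ¬P) = True
    K ∧ (¬P ∧ ¬M) = False
      ¬P ∧ ¬M = False
        ¬P = True
        ¬M = False
    (Q ∧ K) ↔ ¬P = False
      Q ∧ K = False
      ¬P = True
  ((¬K ∨ P) → ¬Q) ∧ (H ∧ ¬(¬M)) = True
    (¬K ∨ P) → ¬Q = True
      ¬K ∨ P = False
        ¬K = False
      ¬Q = True
    H ∧ ¬(¬M) = True
      ¬(¬M) = True
        ¬M = False
Both conjuncts True, so the formula holds.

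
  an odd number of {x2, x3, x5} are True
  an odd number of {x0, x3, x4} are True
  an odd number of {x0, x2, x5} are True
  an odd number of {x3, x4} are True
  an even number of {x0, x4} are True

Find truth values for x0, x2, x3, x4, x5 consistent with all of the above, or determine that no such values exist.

The formula is unsatisfiable.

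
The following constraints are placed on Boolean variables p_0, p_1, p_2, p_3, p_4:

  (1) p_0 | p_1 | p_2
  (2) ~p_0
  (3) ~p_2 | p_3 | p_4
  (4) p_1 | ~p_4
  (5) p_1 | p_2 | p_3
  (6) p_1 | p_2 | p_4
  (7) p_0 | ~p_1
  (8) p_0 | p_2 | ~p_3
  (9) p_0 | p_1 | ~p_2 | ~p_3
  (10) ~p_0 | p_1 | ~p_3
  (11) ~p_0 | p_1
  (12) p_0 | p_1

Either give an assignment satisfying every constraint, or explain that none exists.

Case p_0 = True:
  Clause (~p_0) is falsified — contradiction.
Case p_0 = False:
  (p_0 | ~p_1) forces p_1 = False.
  Clause (p_0 | p_1) is falsified — contradiction.
Both cases fail, so the formula is unsatisfiable.

No satisfying assignment exists.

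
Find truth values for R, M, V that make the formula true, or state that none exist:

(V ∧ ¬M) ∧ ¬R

R = False; M = False; V = True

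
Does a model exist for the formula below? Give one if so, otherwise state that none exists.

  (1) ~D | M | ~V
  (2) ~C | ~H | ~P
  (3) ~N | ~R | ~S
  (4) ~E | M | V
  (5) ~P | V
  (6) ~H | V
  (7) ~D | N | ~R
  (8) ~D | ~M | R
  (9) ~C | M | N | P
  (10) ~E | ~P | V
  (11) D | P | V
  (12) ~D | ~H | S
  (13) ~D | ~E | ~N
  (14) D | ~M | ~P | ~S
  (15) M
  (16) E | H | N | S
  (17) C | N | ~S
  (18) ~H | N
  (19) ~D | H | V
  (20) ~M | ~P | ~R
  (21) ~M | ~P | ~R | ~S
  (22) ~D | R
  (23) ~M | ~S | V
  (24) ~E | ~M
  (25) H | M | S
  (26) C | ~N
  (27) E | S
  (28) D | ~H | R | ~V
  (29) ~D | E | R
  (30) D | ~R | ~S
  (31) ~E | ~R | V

C: True, H: False, E: False, N: True, P: False, D: False, R: False, M: True, S: True, V: True

Unit clause (M) forces M = True.
In (~E | ~M) only ~E is left, so E = False.
In (E | S) only S is left, so S = True.
In (~M | ~S | V) only V is left, so V = True.
Set C = True.
Try H = True:
  (~C | ~H | ~P) forces P = False.
  (~H | N) forces N = True.
  (~N | ~R | ~S) forces R = False.
  (~D | ~M | R) forces D = False.
  clause (D | ~H | R | ~V) is falsified — backtrack.
So H = False.
Set N = True.
  then (~N | ~R | ~S) forces R = False.
  then (~D | ~M | R) forces D = False.
  then (D | ~M | ~P | ~S) forces P = False.
All clauses satisfied.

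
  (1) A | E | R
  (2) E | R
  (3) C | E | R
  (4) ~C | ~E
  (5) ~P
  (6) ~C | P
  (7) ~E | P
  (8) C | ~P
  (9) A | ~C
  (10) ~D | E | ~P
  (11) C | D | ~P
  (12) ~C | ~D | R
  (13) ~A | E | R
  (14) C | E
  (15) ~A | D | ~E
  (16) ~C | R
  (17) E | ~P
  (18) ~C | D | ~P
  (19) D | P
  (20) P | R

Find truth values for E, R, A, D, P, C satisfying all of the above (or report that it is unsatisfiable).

Case P = True:
  Clause (~P) is falsified — contradiction.
Case P = False:
  (~C | P) forces C = False.
  (~E | P) forces E = False.
  Clause (C | E) is falsified — contradiction.
Both cases fail, so the formula is unsatisfiable.

Unsatisfiable — no assignment works.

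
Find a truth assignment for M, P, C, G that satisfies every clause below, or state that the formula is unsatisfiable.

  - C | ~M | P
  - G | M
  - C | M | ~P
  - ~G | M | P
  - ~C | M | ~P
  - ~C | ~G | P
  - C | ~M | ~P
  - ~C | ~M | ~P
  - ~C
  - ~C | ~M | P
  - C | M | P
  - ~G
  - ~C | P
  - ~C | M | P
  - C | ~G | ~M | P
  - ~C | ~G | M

No satisfying assignment exists.

Case M = True:
  (~C) forces C = False.
  (C | ~M | P) forces P = True.
  Clause (C | ~M | ~P) is falsified — contradiction.
Case M = False:
  (G | M) forces G = True.
  Clause (~G) is falsified — contradiction.
Both cases fail, so the formula is unsatisfiable.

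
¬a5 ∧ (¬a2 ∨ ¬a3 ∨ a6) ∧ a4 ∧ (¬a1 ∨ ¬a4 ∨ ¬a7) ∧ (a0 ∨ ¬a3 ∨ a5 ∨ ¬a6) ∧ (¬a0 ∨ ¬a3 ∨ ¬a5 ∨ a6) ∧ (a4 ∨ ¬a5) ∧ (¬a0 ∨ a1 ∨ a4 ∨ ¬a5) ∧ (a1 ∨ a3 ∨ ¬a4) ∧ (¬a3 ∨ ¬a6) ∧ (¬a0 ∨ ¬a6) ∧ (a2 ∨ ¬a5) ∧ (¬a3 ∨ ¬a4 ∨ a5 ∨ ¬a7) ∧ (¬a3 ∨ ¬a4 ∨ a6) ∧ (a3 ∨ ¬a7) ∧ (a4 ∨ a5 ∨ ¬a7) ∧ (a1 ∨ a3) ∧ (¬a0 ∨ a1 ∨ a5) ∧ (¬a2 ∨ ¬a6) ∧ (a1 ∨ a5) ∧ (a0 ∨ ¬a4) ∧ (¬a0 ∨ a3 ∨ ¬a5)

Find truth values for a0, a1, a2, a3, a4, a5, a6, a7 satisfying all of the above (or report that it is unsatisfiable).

a0=T, a1=T, a2=F, a3=F, a4=T, a5=F, a6=F, a7=F

Unit clause (¬a5) forces a5 = False.
Unit clause (a4) forces a4 = True.
In (a1 ∨ a5) only a1 is left, so a1 = True.
In (a0 ∨ ¬a4) only a0 is left, so a0 = True.
In (¬a1 ∨ ¬a4 ∨ ¬a7) only ¬a7 is left, so a7 = False.
In (¬a0 ∨ ¬a6) only ¬a6 is left, so a6 = False.
In (¬a3 ∨ ¬a4 ∨ a6) only ¬a3 is left, so a3 = False.
Set a2 = False.
All clauses satisfied.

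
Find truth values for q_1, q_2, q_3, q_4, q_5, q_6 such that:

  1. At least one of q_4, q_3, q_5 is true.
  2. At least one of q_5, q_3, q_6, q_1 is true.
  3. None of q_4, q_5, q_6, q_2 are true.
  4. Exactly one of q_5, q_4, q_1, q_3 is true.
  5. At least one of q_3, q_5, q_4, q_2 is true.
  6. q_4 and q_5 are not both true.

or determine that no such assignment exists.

q_1 = False; q_2 = False; q_3 = True; q_4 = False; q_5 = False; q_6 = False

  (1) {q_4, q_3, q_5}: 1 true — at least one ✓
  (2) {q_5, q_3, q_6, q_1}: 1 true — at least one ✓
  (3) {q_4, q_5, q_6, q_2}: 0 true — none ✓
  (4) {q_5, q_4, q_1, q_3}: 1 true — exactly one ✓
  (5) {q_3, q_5, q_4, q_2}: 1 true — at least one ✓
  (6) q_4=F, q_5=F — not both ✓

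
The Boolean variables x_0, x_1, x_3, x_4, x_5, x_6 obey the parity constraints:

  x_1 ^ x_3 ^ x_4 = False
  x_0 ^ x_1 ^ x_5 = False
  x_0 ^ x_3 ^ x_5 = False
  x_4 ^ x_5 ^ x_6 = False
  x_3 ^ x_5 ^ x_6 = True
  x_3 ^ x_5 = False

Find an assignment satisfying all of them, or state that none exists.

x_0=F, x_1=T, x_3=T, x_4=F, x_5=T, x_6=T

x_1 ^ x_3 ^ x_4 = T ^ T ^ F = False ✓
x_0 ^ x_1 ^ x_5 = F ^ T ^ T = False ✓
x_0 ^ x_3 ^ x_5 = F ^ T ^ T = False ✓
x_4 ^ x_5 ^ x_6 = F ^ T ^ T = False ✓
x_3 ^ x_5 ^ x_6 = T ^ T ^ T = True ✓
x_3 ^ x_5 = T ^ T = False ✓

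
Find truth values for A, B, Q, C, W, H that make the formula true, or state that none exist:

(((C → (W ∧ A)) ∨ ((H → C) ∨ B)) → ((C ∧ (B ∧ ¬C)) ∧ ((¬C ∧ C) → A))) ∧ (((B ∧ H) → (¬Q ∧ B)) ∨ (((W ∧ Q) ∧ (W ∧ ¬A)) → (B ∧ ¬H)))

The formula is unsatisfiable.

The conjunct ((C → (W ∧ A)) ∨ ((H → C) ∨ B)) → ((C ∧ (B ∧ ¬C)) ∧ ((¬C ∧ C) → A)) is unsatisfiable on its own:
  C = True: this becomes ((W ∧ A) ∨ True) → (False ∧ True) = False.
  C = False: this becomes (True ∨ (¬H ∨ B)) → (False ∧ True) = False.
So the whole conjunction is unsatisfiable.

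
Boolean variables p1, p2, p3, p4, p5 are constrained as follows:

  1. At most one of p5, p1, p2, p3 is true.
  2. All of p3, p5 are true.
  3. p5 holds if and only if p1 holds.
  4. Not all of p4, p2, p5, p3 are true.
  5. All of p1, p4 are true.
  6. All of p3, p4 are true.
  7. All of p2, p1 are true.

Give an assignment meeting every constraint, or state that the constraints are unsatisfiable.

Unsatisfiable — no assignment works.

Case p1 = True:
  (1) with p1=T forces p5 = False.
  Constraint (2) is violated (p5=F) — contradiction.
Case p1 = False:
  Constraint (5) is violated (p1=F) — contradiction.
Both cases fail — unsatisfiable.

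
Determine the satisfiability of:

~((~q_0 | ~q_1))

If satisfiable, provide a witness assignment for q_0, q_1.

q_0=T, q_1=T

  ~((~q_0 | ~q_1)) = True
    ~q_0 | ~q_1 = False
      ~q_0 = False
      ~q_1 = False
The formula evaluates to True.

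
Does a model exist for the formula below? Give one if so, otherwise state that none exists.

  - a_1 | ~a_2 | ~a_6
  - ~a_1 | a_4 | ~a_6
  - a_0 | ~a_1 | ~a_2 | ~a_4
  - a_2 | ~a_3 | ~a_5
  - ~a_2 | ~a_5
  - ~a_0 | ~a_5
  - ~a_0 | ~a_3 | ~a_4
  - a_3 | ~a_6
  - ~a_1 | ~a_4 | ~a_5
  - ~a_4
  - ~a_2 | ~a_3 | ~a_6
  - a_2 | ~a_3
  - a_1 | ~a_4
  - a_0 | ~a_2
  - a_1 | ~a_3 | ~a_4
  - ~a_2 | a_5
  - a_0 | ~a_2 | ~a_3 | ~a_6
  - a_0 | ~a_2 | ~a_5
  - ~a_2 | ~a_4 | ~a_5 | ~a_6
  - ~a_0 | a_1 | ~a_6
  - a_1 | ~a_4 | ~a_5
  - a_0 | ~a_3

a_0=F, a_1=T, a_2=F, a_3=F, a_4=F, a_5=T, a_6=F

Unit clause (~a_4) forces a_4 = False.
Set a_0 = False.
  then (a_0 | ~a_2) forces a_2 = False.
  then (a_0 | ~a_3) forces a_3 = False.
  then (a_3 | ~a_6) forces a_6 = False.
Set a_1 = True.
Set a_5 = True.
All clauses satisfied.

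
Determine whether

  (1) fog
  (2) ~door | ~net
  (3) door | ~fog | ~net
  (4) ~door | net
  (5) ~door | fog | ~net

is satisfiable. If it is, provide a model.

door = False, net = False, fog = True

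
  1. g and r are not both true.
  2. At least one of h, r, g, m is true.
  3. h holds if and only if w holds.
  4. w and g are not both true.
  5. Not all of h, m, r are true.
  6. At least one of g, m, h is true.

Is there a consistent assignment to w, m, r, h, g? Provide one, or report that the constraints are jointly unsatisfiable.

w: True, m: False, r: False, h: True, g: False

  (1) g=F, r=F — not both ✓
  (2) {h, r, g, m}: 1 true — at least one ✓
  (3) h=T, w=T — same ✓
  (4) w=T, g=F — not both ✓
  (5) {h, m, r}: 1/3 true — not all ✓
  (6) {g, m, h}: 1 true — at least one ✓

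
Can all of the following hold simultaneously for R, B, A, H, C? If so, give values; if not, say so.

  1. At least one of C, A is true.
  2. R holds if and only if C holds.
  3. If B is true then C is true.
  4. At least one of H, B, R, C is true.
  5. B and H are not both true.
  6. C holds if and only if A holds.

R: True; B: False; A: True; H: False; C: True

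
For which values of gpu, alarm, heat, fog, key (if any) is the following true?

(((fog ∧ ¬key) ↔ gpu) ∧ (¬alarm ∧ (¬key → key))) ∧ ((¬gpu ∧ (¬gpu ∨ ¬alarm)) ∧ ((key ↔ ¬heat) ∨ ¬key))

gpu = False, alarm = False, heat = False, fog = True, key = True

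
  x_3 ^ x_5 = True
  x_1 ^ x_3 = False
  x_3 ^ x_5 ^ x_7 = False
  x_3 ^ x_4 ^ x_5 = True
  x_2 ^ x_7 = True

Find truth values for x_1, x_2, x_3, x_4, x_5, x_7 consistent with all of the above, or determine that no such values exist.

x_1 = False, x_2 = False, x_3 = False, x_4 = False, x_5 = True, x_7 = True

x_3 ^ x_5 = F ^ T = True ✓
x_1 ^ x_3 = F ^ F = False ✓
x_3 ^ x_5 ^ x_7 = F ^ T ^ T = False ✓
x_3 ^ x_4 ^ x_5 = F ^ F ^ T = True ✓
x_2 ^ x_7 = F ^ T = True ✓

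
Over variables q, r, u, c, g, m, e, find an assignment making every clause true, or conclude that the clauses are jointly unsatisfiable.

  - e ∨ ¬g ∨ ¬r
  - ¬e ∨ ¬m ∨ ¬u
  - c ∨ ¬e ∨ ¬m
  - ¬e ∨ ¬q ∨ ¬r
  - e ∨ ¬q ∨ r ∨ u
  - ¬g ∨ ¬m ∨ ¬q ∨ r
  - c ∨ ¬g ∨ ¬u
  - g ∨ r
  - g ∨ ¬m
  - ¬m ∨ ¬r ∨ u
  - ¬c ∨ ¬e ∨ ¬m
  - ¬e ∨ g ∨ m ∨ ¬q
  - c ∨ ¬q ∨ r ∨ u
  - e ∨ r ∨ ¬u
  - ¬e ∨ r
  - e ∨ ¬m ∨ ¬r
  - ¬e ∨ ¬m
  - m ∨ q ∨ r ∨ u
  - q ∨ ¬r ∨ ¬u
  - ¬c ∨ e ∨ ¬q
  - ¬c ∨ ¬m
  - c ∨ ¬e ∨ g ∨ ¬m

q=T, r=T, u=T, c=F, g=F, m=F, e=F

Set q = True.
Set r = True.
  then (¬e ∨ ¬q ∨ ¬r) forces e = False.
  then (e ∨ ¬m ∨ ¬r) forces m = False.
  then (¬c ∨ e ∨ ¬q) forces c = False.
  then (e ∨ ¬g ∨ ¬r) forces g = False.
Set u = True.
All clauses satisfied.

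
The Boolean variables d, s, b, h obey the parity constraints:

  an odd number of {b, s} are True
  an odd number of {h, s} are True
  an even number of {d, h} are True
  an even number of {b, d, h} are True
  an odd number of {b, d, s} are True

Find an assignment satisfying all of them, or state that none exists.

d = False, s = True, b = False, h = False

{b, s}: 1 true → odd ✓
{h, s}: 1 true → odd ✓
{d, h}: 0 true → even ✓
{b, d, h}: 0 true → even ✓
{b, d, s}: 1 true → odd ✓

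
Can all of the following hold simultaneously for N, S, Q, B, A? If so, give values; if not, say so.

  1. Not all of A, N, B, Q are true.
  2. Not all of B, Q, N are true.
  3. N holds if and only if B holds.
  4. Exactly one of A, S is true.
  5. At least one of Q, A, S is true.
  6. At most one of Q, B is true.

N: False, S: True, Q: True, B: False, A: False

  (1) {A, N, B, Q}: 1/4 true — not all ✓
  (2) {B, Q, N}: 1/3 true — not all ✓
  (3) N=F, B=F — same ✓
  (4) {A, S}: 1 true — exactly one ✓
  (5) {Q, A, S}: 2 true — at least one ✓
  (6) {Q, B}: 1 true — at most one ✓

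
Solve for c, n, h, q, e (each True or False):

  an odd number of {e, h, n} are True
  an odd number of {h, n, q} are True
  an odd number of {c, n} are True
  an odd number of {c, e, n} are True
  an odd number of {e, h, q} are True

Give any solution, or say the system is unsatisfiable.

c = True, n = False, h = True, q = False, e = False

{e, h, n}: 1 true → odd ✓
{h, n, q}: 1 true → odd ✓
{c, n}: 1 true → odd ✓
{c, e, n}: 1 true → odd ✓
{e, h, q}: 1 true → odd ✓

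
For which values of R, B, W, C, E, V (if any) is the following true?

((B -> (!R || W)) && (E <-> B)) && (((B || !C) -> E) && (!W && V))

R: True, B: False, W: False, C: True, E: False, V: True

  (B -> (!R || W)) && (E <-> B) = True
    B -> (!R || W) = True
      !R || W = False
        !R = False
    E <-> B = True
  ((B || !C) -> E) && (!W && V) = True
    (B || !C) -> E = True
      B || !C = False
        !C = False
    !W && V = True
      !W = True
Both conjuncts True, so the formula holds.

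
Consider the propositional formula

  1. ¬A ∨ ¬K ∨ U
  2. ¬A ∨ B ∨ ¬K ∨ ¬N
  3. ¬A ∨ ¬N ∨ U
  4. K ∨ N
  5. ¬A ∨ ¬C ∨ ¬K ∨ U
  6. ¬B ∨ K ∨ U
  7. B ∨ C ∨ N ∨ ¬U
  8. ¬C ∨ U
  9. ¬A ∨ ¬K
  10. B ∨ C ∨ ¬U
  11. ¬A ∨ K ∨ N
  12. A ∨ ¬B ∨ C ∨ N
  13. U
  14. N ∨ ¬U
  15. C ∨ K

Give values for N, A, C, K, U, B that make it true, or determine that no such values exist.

N=T; A=F; C=T; K=F; U=T; B=F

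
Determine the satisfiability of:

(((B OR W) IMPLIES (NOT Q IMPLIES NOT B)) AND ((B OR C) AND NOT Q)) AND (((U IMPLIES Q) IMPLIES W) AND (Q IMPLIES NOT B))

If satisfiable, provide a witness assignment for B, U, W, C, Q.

B: False, U: True, W: False, C: True, Q: False

  ((B OR W) IMPLIES (NOT Q IMPLIES NOT B)) AND ((B OR C) AND NOT Q) = True
    (B OR W) IMPLIES (NOT Q IMPLIES NOT B) = True
      B OR W = False
      NOT Q IMPLIES NOT B = True
        NOT Q = True
        NOT B = True
    (B OR C) AND NOT Q = True
      B OR C = True
      NOT Q = True
  ((U IMPLIES Q) IMPLIES W) AND (Q IMPLIES NOT B) = True
    (U IMPLIES Q) IMPLIES W = True
      U IMPLIES Q = False
    Q IMPLIES NOT B = True
      NOT B = True
Both conjuncts True, so the formula holds.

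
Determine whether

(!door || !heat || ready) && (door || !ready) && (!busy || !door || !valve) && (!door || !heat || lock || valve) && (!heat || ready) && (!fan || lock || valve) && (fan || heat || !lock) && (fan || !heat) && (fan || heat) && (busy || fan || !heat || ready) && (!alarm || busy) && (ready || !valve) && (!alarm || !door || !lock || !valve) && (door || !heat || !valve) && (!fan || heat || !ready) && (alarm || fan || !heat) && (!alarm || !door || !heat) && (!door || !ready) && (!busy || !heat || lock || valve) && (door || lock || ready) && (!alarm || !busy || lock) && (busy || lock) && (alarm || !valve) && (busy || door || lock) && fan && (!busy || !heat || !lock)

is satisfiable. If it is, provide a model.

Unit clause (fan) forces fan = True.
Try heat = True:
  (!heat || ready) forces ready = True.
  (door || !ready) forces door = True.
  clause (!door || !ready) is falsified — backtrack.
So heat = False.
  then (!fan || heat || !ready) forces ready = False.
  then (ready || !valve) forces valve = False.
  then (!fan || lock || valve) forces lock = True.
Set busy = False.
  then (!alarm || busy) forces alarm = False.
Set door = False.
All clauses satisfied.

heat = False; valve = False; fan = True; ready = False; lock = True; busy = False; door = False; alarm = False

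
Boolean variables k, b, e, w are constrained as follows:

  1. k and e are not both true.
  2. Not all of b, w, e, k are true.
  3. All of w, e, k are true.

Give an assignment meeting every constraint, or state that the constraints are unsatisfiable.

Case k = True:
  (1) with k=T forces e = False.
  Constraint (3) is violated (e=F) — contradiction.
Case k = False:
  Constraint (3) is violated (k=F) — contradiction.
Both cases fail — unsatisfiable.

Unsatisfiable — no assignment works.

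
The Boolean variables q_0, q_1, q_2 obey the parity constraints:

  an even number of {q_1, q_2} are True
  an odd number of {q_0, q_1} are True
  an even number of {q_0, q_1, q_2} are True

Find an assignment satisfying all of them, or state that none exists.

q_0 = False, q_1 = True, q_2 = True

{q_1, q_2}: 2 true → even ✓
{q_0, q_1}: 1 true → odd ✓
{q_0, q_1, q_2}: 2 true → even ✓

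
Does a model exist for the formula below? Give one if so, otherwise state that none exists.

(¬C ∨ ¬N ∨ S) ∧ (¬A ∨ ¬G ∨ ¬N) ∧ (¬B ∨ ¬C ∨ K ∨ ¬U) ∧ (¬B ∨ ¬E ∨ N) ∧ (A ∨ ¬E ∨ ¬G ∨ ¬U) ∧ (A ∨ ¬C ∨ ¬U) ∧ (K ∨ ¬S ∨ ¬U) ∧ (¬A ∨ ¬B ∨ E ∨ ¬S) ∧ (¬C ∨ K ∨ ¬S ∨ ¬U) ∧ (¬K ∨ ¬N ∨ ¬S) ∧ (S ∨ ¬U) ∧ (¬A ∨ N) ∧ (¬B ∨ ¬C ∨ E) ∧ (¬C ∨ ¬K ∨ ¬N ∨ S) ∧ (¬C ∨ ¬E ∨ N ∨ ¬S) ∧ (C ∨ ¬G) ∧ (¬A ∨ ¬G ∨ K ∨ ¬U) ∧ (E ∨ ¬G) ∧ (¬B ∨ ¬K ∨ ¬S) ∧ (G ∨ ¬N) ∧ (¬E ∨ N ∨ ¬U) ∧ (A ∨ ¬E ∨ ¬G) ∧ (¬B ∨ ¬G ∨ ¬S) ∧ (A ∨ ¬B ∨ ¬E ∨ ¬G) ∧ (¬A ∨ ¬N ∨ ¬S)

Set N = False.
  then (¬A ∨ N) forces A = False.
Set C = True.
  then (A ∨ ¬C ∨ ¬U) forces U = False.
Set K = False.
Set S = False.
Try B = True:
  (¬B ∨ ¬E ∨ N) forces E = False.
  clause (¬B ∨ ¬C ∨ E) is falsified — backtrack.
So B = False.
Set E = False.
  then (E ∨ ¬G) forces G = False.
All clauses satisfied.

N: False; C: True; K: False; U: False; S: False; B: False; E: False; A: False; G: False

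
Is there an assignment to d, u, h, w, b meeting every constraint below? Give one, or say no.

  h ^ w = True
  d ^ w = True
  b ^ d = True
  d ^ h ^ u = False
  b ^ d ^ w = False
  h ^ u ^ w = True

d: False, u: False, h: False, w: True, b: True

h ^ w = F ^ T = True ✓
d ^ w = F ^ T = True ✓
b ^ d = T ^ F = True ✓
d ^ h ^ u = F ^ F ^ F = False ✓
b ^ d ^ w = T ^ F ^ T = False ✓
h ^ u ^ w = F ^ F ^ T = True ✓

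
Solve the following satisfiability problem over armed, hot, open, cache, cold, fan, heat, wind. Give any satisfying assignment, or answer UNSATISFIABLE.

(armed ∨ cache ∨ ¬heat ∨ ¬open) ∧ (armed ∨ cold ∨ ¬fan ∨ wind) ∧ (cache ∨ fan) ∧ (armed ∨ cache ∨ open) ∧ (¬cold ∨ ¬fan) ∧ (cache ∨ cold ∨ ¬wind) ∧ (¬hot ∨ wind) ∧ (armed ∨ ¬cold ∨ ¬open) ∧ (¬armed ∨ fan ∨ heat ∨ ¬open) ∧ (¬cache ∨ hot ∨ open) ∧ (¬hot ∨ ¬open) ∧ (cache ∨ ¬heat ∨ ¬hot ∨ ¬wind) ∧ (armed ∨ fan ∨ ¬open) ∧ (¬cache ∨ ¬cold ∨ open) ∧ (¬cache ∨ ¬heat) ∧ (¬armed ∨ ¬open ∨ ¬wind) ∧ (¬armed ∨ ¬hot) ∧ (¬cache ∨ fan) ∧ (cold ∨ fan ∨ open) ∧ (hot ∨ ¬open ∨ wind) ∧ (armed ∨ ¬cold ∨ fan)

Set armed = False.
Set hot = True.
  then (¬hot ∨ wind) forces wind = True.
  then (¬hot ∨ ¬open) forces open = False.
  then (armed ∨ cache ∨ open) forces cache = True.
  then (¬cache ∨ ¬cold ∨ open) forces cold = False.
  then (¬cache ∨ ¬heat) forces heat = False.
  then (¬cache ∨ fan) forces fan = True.
All clauses satisfied.

armed: False, hot: True, open: False, cache: True, cold: False, fan: True, heat: False, wind: True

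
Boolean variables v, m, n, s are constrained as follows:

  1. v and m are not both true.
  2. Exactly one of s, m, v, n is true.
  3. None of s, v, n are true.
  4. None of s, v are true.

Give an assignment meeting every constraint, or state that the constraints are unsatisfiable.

v = False; m = True; n = False; s = False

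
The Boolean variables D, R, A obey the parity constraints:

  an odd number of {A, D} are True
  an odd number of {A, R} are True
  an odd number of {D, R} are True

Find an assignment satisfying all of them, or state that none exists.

Adding constraints 1, 2, 3 mod 2: every variable appears an even number of times on the left, so the left side is 0.
But the right sides sum to 1 (mod 2). 0 ≠ 1 — the system is inconsistent.

Unsatisfiable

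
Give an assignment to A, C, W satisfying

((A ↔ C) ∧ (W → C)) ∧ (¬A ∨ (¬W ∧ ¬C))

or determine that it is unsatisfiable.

A=F, C=F, W=F

  (A ↔ C) ∧ (W → C) = True
    A ↔ C = True
    W → C = True
  ¬A ∨ (¬W ∧ ¬C) = True
    ¬A = True
    ¬W ∧ ¬C = True
      ¬W = True
      ¬C = True
Both conjuncts True, so the formula holds.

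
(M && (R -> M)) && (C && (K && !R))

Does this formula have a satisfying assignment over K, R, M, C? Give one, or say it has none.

K: True, R: False, M: True, C: True

  M && (R -> M) = True
    R -> M = True
  C && (K && !R) = True
    K && !R = True
      !R = True
Both conjuncts True, so the formula holds.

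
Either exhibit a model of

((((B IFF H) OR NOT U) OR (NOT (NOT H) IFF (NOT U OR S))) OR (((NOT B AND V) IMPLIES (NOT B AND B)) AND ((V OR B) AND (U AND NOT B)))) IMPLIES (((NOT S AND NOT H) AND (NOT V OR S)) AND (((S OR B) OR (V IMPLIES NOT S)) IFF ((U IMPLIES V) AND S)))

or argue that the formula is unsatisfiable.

U: True, V: True, H: True, B: False, S: False

  ((((B IFF H) OR NOT U) OR (NOT (NOT H) IFF (NOT U OR S))) OR (((NOT B AND V) IMPLIES (NOT B AND B)) AND ((V OR B) AND (U AND NOT B)))) IMPLIES (((NOT S AND NOT H) AND (NOT V OR S)) AND (((S OR B) OR (V IMPLIES NOT S)) IFF ((U IMPLIES V) AND S))) = True
    (((B IFF H) OR NOT U) OR (NOT (NOT H) IFF (NOT U OR S))) OR (((NOT B AND V) IMPLIES (NOT B AND B)) AND ((V OR B) AND (U AND NOT B))) = False
      ((B IFF H) OR NOT U) OR (NOT (NOT H) IFF (NOT U OR S)) = False
        (B IFF H) OR NOT U = False
          B IFF H = False
          NOT U = False
        NOT (NOT H) IFF (NOT U OR S) = False
          NOT (NOT H) = True
            NOT H = False
          NOT U OR S = False
            NOT U = False
      ((NOT B AND V) IMPLIES (NOT B AND B)) AND ((V OR B) AND (U AND NOT B)) = False
        (NOT B AND V) IMPLIES (NOT B AND B) = False
          NOT B AND V = True
            NOT B = True
          NOT B AND B = False
            NOT B = True
        (V OR B) AND (U AND NOT B) = True
          V OR B = True
          U AND NOT B = True
            NOT B = True
    ((NOT S AND NOT H) AND (NOT V OR S)) AND (((S OR B) OR (V IMPLIES NOT S)) IFF ((U IMPLIES V) AND S)) = False
      (NOT S AND NOT H) AND (NOT V OR S) = False
        NOT S AND NOT H = False
          NOT S = True
          NOT H = False
        NOT V OR S = False
          NOT V = False
      ((S OR B) OR (V IMPLIES NOT S)) IFF ((U IMPLIES V) AND S) = False
        (S OR B) OR (V IMPLIES NOT S) = True
          S OR B = False
          V IMPLIES NOT S = True
            NOT S = True
        (U IMPLIES V) AND S = False
          U IMPLIES V = True
The formula evaluates to True.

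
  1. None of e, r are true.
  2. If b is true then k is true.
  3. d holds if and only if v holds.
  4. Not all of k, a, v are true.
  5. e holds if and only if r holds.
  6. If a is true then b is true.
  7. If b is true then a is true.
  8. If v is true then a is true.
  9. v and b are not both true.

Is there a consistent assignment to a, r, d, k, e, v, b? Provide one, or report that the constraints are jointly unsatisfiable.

a: True; r: False; d: False; k: True; e: False; v: False; b: True

  (1) {e, r}: 0 true — none ✓
  (2) b=T ⇒ k: T ✓
  (3) d=F, v=F — same ✓
  (4) {k, a, v}: 2/3 true — not all ✓
  (5) e=F, r=F — same ✓
  (6) a=T ⇒ b: T ✓
  (7) b=T ⇒ a: T ✓
  (8) v=F ⇒ a: vacuous ✓
  (9) v=F, b=T — not both ✓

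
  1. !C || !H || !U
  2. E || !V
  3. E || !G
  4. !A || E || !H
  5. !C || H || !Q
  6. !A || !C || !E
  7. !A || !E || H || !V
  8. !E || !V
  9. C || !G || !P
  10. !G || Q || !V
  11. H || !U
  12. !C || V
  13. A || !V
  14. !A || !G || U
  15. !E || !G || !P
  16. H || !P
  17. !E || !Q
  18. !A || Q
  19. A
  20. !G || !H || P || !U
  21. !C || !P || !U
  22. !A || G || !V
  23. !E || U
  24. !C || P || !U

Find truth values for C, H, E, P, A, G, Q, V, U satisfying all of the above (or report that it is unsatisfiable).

Unit clause (A) forces A = True.
In (!A || Q) only Q is left, so Q = True.
In (!E || !Q) only !E is left, so E = False.
In (E || !V) only !V is left, so V = False.
In (E || !G) only !G is left, so G = False.
In (!A || E || !H) only !H is left, so H = False.
In (!C || H || !Q) only !C is left, so C = False.
In (H || !U) only !U is left, so U = False.
In (H || !P) only !P is left, so P = False.
All clauses satisfied.

C = False, H = False, E = False, P = False, A = True, G = False, Q = True, V = False, U = False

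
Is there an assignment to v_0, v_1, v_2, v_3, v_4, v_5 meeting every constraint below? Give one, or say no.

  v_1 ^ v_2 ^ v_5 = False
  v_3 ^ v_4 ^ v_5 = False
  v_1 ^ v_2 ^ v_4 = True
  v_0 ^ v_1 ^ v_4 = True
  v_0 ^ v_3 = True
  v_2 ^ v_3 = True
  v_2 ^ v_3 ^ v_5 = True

v_0: False; v_1: False; v_2: False; v_3: True; v_4: True; v_5: False

v_1 ^ v_2 ^ v_5 = F ^ F ^ F = False ✓
v_3 ^ v_4 ^ v_5 = T ^ T ^ F = False ✓
v_1 ^ v_2 ^ v_4 = F ^ F ^ T = True ✓
v_0 ^ v_1 ^ v_4 = F ^ F ^ T = True ✓
v_0 ^ v_3 = F ^ T = True ✓
v_2 ^ v_3 = F ^ T = True ✓
v_2 ^ v_3 ^ v_5 = F ^ T ^ F = True ✓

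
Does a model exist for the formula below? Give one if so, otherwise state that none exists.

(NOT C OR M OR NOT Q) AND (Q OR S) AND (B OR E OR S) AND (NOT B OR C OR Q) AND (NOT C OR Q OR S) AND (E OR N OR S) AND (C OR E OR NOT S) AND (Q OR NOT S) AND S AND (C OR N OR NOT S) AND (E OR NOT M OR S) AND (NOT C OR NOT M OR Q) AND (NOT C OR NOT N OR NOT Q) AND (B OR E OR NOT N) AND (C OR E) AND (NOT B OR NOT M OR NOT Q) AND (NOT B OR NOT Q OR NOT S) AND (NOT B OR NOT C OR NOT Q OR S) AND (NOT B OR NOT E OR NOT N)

B=F, Q=T, S=T, C=F, E=T, N=T, M=T

Unit clause (S) forces S = True.
In (Q OR NOT S) only Q is left, so Q = True.
In (NOT B OR NOT Q OR NOT S) only NOT B is left, so B = False.
Set C = False.
  then (C OR E OR NOT S) forces E = True.
  then (C OR N OR NOT S) forces N = True.
Set M = True.
All clauses satisfied.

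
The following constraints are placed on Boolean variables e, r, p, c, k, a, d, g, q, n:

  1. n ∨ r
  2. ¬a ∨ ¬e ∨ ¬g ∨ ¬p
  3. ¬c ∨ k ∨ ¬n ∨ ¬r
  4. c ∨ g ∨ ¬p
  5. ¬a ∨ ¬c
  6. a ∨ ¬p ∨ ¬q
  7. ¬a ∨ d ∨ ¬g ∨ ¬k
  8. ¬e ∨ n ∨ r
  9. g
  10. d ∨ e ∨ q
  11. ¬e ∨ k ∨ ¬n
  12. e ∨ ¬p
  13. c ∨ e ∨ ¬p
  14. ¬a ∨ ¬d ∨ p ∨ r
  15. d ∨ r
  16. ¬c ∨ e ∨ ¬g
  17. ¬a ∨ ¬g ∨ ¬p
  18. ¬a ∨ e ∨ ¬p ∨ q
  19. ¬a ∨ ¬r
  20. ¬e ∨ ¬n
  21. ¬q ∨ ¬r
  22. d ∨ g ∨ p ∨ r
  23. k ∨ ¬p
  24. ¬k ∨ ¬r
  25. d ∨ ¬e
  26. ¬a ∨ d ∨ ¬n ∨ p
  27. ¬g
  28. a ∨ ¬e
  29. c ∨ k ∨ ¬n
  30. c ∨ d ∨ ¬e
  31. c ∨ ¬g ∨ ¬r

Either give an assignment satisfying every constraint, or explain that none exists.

Case g = True:
  Clause (¬g) is falsified — contradiction.
Case g = False:
  Clause (g) is falsified — contradiction.
Both cases fail, so the formula is unsatisfiable.

Unsatisfiable — no assignment works.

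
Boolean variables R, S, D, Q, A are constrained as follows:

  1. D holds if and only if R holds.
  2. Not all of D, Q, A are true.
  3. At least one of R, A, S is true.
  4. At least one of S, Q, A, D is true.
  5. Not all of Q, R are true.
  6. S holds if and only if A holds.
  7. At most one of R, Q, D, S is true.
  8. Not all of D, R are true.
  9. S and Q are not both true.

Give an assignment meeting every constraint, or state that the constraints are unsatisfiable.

R: False, S: True, D: False, Q: False, A: True

  (1) D=F, R=F — same ✓
  (2) {D, Q, A}: 1/3 true — not all ✓
  (3) {R, A, S}: 2 true — at least one ✓
  (4) {S, Q, A, D}: 2 true — at least one ✓
  (5) {Q, R}: 0/2 true — not all ✓
  (6) S=T, A=T — same ✓
  (7) {R, Q, D, S}: 1 true — at most one ✓
  (8) {D, R}: 0/2 true — not all ✓
  (9) S=T, Q=F — not both ✓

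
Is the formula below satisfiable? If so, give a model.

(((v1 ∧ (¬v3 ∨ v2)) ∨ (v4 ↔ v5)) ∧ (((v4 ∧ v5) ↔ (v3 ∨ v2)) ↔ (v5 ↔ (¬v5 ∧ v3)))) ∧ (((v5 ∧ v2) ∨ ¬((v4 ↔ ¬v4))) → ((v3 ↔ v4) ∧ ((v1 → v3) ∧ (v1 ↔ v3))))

v1: False, v2: False, v3: False, v4: False, v5: False

  ((v1 ∧ (¬v3 ∨ v2)) ∨ (v4 ↔ v5)) ∧ (((v4 ∧ v5) ↔ (v3 ∨ v2)) ↔ (v5 ↔ (¬v5 ∧ v3))) = True
    (v1 ∧ (¬v3 ∨ v2)) ∨ (v4 ↔ v5) = True
      v1 ∧ (¬v3 ∨ v2) = False
        ¬v3 ∨ v2 = True
          ¬v3 = True
      v4 ↔ v5 = True
    ((v4 ∧ v5) ↔ (v3 ∨ v2)) ↔ (v5 ↔ (¬v5 ∧ v3)) = True
      (v4 ∧ v5) ↔ (v3 ∨ v2) = True
        v4 ∧ v5 = False
        v3 ∨ v2 = False
      v5 ↔ (¬v5 ∧ v3) = True
        ¬v5 ∧ v3 = False
          ¬v5 = True
  ((v5 ∧ v2) ∨ ¬((v4 ↔ ¬v4))) → ((v3 ↔ v4) ∧ ((v1 → v3) ∧ (v1 ↔ v3))) = True
    (v5 ∧ v2) ∨ ¬((v4 ↔ ¬v4)) = True
      v5 ∧ v2 = False
      ¬((v4 ↔ ¬v4)) = True
        v4 ↔ ¬v4 = False
          ¬v4 = True
    (v3 ↔ v4) ∧ ((v1 → v3) ∧ (v1 ↔ v3)) = True
      v3 ↔ v4 = True
      (v1 → v3) ∧ (v1 ↔ v3) = True
        v1 → v3 = True
        v1 ↔ v3 = True
Both conjuncts True, so the formula holds.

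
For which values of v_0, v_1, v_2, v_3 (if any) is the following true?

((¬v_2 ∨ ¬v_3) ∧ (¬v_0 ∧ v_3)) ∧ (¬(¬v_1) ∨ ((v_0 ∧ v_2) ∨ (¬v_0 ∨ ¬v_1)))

v_0 = False, v_1 = True, v_2 = False, v_3 = True

  (¬v_2 ∨ ¬v_3) ∧ (¬v_0 ∧ v_3) = True
    ¬v_2 ∨ ¬v_3 = True
      ¬v_2 = True
      ¬v_3 = False
    ¬v_0 ∧ v_3 = True
      ¬v_0 = True
  ¬(¬v_1) ∨ ((v_0 ∧ v_2) ∨ (¬v_0 ∨ ¬v_1)) = True
    ¬(¬v_1) = True
      ¬v_1 = False
    (v_0 ∧ v_2) ∨ (¬v_0 ∨ ¬v_1) = True
      v_0 ∧ v_2 = False
      ¬v_0 ∨ ¬v_1 = True
        ¬v_0 = True
        ¬v_1 = False
Both conjuncts True, so the formula holds.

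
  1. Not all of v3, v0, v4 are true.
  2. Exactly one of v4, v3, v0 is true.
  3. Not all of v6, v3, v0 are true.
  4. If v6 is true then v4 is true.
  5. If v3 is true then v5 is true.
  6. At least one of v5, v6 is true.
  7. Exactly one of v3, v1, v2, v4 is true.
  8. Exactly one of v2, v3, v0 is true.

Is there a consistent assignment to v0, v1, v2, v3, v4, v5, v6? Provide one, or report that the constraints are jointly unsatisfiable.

v0: False, v1: False, v2: False, v3: True, v4: False, v5: True, v6: False

  (1) {v3, v0, v4}: 1/3 true — not all ✓
  (2) {v4, v3, v0}: 1 true — exactly one ✓
  (3) {v6, v3, v0}: 1/3 true — not all ✓
  (4) v6=F ⇒ v4: vacuous ✓
  (5) v3=T ⇒ v5: T ✓
  (6) {v5, v6}: 1 true — at least one ✓
  (7) {v3, v1, v2, v4}: 1 true — exactly one ✓
  (8) {v2, v3, v0}: 1 true — exactly one ✓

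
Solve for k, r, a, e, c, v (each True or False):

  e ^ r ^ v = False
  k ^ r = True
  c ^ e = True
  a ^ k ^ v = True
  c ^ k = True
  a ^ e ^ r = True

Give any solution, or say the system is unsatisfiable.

k: False, r: True, a: False, e: False, c: True, v: True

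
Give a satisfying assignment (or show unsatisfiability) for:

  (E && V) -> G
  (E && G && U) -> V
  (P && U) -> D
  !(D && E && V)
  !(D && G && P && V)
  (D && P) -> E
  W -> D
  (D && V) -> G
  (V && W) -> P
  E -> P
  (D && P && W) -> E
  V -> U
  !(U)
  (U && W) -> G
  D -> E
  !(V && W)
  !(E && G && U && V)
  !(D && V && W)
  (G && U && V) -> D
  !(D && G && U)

E = True, D = False, W = False, G = True, U = False, V = False, P = True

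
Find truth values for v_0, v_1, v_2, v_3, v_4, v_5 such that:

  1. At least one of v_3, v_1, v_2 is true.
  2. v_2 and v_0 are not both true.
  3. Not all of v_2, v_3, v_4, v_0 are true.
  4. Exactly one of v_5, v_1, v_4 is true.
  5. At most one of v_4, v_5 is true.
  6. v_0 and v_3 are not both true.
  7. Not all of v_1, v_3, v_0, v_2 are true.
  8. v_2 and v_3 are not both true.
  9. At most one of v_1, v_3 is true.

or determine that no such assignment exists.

v_0 = True; v_1 = True; v_2 = False; v_3 = False; v_4 = False; v_5 = False

  (1) {v_3, v_1, v_2}: 1 true — at least one ✓
  (2) v_2=F, v_0=T — not both ✓
  (3) {v_2, v_3, v_4, v_0}: 1/4 true — not all ✓
  (4) {v_5, v_1, v_4}: 1 true — exactly one ✓
  (5) {v_4, v_5}: 0 true — at most one ✓
  (6) v_0=T, v_3=F — not both ✓
  (7) {v_1, v_3, v_0, v_2}: 2/4 true — not all ✓
  (8) v_2=F, v_3=F — not both ✓
  (9) {v_1, v_3}: 1 true — at most one ✓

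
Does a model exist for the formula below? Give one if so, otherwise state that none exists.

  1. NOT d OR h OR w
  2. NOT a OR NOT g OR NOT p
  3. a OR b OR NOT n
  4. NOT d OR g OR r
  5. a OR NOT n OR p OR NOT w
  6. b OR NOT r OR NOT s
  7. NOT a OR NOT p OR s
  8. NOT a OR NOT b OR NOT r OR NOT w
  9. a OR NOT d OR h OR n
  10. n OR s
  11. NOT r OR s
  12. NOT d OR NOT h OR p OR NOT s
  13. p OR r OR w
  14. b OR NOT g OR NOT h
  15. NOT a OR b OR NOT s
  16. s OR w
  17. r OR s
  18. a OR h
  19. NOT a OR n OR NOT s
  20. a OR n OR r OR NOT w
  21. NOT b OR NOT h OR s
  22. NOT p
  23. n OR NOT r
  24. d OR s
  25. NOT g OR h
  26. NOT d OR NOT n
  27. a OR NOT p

Unit clause (NOT p) forces p = False.
Set r = True.
  then (NOT r OR s) forces s = True.
  then (n OR NOT r) forces n = True.
  then (NOT d OR NOT n) forces d = False.
  then (b OR NOT r OR NOT s) forces b = True.
Set h = True.
Try w = True:
  (a OR NOT n OR p OR NOT w) forces a = True.
  clause (NOT a OR NOT b OR NOT r OR NOT w) is falsified — backtrack.
So w = False.
Set a = True.
Set g = False.
All clauses satisfied.

r=T; h=T; w=F; a=T; n=T; p=F; g=F; b=T; d=F; s=T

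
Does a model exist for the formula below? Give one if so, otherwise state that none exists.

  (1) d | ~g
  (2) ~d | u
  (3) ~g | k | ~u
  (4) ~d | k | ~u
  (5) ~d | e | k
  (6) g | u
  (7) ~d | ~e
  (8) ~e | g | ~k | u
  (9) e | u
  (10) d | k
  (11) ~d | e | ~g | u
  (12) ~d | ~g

Set e = False.
  then (e | u) forces u = True.
Try g = True:
  (d | ~g) forces d = True.
  clause (~d | ~g) is falsified — backtrack.
So g = False.
Set k = True.
Set d = False.
All clauses satisfied.

e = False, u = True, g = False, k = True, d = False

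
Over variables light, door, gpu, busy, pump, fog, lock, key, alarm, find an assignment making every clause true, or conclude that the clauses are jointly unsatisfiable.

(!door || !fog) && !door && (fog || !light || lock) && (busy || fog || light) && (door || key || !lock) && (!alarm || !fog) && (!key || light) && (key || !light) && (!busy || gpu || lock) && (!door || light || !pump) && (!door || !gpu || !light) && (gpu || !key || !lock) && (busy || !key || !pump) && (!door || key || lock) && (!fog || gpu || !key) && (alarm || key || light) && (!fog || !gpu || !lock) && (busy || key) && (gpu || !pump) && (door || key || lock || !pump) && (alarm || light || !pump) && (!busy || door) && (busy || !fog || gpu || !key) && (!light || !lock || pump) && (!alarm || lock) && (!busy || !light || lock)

light=T; door=F; gpu=T; busy=F; pump=F; fog=T; lock=F; key=T; alarm=F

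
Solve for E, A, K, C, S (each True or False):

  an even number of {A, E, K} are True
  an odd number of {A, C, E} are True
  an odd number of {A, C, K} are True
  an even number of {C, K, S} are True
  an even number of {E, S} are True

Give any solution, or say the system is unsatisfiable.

E = True; A = False; K = True; C = False; S = True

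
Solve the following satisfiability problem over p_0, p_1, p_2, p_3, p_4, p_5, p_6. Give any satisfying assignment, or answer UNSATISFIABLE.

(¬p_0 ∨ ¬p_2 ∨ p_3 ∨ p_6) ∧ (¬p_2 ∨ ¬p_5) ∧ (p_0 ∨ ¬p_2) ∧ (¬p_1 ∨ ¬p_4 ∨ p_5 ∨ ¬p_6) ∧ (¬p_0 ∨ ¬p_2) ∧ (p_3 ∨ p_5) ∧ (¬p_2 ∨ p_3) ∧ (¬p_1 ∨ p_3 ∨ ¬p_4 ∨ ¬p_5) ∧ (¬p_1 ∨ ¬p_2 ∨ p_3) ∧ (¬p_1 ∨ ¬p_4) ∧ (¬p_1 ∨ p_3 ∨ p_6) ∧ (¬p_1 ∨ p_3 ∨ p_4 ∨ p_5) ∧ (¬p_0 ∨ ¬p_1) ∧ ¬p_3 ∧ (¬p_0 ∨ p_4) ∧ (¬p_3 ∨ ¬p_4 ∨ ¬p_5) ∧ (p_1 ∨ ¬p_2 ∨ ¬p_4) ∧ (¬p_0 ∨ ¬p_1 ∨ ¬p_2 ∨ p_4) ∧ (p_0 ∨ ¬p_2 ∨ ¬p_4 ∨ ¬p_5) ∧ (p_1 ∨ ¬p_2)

p_0: False, p_1: False, p_2: False, p_3: False, p_4: True, p_5: True, p_6: False

Unit clause (¬p_3) forces p_3 = False.
In (p_3 ∨ p_5) only p_5 is left, so p_5 = True.
In (¬p_2 ∨ p_3) only ¬p_2 is left, so p_2 = False.
Set p_0 = False.
Set p_1 = False.
Set p_4 = True.
Set p_6 = False.
All clauses satisfied.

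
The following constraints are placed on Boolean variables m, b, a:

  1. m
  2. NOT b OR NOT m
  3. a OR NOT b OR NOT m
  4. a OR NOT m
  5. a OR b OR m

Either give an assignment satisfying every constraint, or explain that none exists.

m = True; b = False; a = True

Unit clause (m) forces m = True.
In (NOT b OR NOT m) only NOT b is left, so b = False.
In (a OR NOT m) only a is left, so a = True.
Check each clause:
  (m): m holds.
  (NOT b OR NOT m): NOT b holds.
  (a OR NOT b OR NOT m): a holds.
  (a OR NOT m): a holds.
  (a OR b OR m): a holds.
All clauses satisfied.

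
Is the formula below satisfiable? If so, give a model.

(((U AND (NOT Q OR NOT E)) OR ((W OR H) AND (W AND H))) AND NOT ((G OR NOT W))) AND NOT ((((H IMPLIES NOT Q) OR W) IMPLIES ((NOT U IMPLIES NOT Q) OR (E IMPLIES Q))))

The conjunct NOT ((((H IMPLIES NOT Q) OR W) IMPLIES ((NOT U IMPLIES NOT Q) OR (E IMPLIES Q)))) is unsatisfiable on its own:
  Q = True: this becomes NOT (((NOT H OR W) IMPLIES True)) = False.
  Q = False: this becomes NOT ((True IMPLIES True)) = False.
So the whole conjunction is unsatisfiable.

Unsatisfiable — no assignment works.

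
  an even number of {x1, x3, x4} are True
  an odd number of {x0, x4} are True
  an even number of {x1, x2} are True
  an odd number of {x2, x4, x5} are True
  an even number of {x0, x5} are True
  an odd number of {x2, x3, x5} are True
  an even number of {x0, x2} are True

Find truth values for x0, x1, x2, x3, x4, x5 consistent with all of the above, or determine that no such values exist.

x0 = False; x1 = False; x2 = False; x3 = True; x4 = True; x5 = False

{x1, x3, x4}: 2 true → even ✓
{x0, x4}: 1 true → odd ✓
{x1, x2}: 0 true → even ✓
{x2, x4, x5}: 1 true → odd ✓
{x0, x5}: 0 true → even ✓
{x2, x3, x5}: 1 true → odd ✓
{x0, x2}: 0 true → even ✓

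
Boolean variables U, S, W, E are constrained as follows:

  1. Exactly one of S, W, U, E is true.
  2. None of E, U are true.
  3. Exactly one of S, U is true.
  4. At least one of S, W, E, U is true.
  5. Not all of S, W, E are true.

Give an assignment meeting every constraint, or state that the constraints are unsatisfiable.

U = False; S = True; W = False; E = False

  (1) {S, W, U, E}: 1 true — exactly one ✓
  (2) {E, U}: 0 true — none ✓
  (3) {S, U}: 1 true — exactly one ✓
  (4) {S, W, E, U}: 1 true — at least one ✓
  (5) {S, W, E}: 1/3 true — not all ✓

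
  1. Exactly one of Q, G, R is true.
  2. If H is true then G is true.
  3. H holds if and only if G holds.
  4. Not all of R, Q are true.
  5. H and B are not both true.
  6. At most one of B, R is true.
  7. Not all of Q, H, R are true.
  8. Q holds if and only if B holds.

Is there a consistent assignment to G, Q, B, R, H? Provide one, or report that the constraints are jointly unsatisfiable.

G: False; Q: True; B: True; R: False; H: False

  (1) {Q, G, R}: 1 true — exactly one ✓
  (2) H=F ⇒ G: vacuous ✓
  (3) H=F, G=F — same ✓
  (4) {R, Q}: 1/2 true — not all ✓
  (5) H=F, B=T — not both ✓
  (6) {B, R}: 1 true — at most one ✓
  (7) {Q, H, R}: 1/3 true — not all ✓
  (8) Q=T, B=T — same ✓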